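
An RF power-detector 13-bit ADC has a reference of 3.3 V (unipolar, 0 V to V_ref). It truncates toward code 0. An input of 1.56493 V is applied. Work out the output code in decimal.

LSB = 3.3 V / 8192 = 402.83 µV.
(1.56493 − 0) / 0.000402832 = 3884.820 LSBs.
Floor → code 3884.

code 3884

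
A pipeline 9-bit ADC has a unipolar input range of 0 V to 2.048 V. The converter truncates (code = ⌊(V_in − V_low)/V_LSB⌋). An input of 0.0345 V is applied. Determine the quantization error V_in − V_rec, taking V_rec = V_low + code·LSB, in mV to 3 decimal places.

One LSB is 2.048 V / 512 = 4.000 mV.
(V_in − V_low)/LSB = (0.0345 − 0)/0.004 = 8.6250 → code 8 (floor).
Code 8 maps back to 0 + 8×0.004 V = 0.032 V.
Error = 0.0345 − 0.032 = 0.0025 V = 2.500 mV.

2.500 mV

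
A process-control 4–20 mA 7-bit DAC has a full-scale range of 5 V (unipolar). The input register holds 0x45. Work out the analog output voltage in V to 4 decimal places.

LSB = 5 V / 2^7 = 39.062 mV.
Code 0x45 = 69 decimal.
V_out = 0 + 69 × 0.0390625 V = 2.69531 V.

2.6953 V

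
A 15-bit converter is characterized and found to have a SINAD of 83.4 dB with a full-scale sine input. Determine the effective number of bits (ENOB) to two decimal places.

13.56 bits

ENOB = (SINAD − 1.76) / 6.02 = (83.4 − 1.76)/6.02 = 13.561.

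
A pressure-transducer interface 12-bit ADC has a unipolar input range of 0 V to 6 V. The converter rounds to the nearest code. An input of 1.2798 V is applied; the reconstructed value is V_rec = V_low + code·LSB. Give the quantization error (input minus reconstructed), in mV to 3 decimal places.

LSB = 6/2^12 = 1.465 mV.
Scaled input = 873.6768 LSBs, so code = 874.
V_rec = 0 + 874·0.00146484 = 1.2802734 V.
Error = 1.2798 − 1.2802734 = -0.000473438 V = -0.473 mV.

-0.473 mV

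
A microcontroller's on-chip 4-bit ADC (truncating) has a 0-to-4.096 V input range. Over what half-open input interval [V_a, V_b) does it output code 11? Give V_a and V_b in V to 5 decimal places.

[2.81600 V, 3.07200 V)

LSB = 4.096/2^4 = 256.000 mV.
V_a = V_low + 11·LSB = 2.816 V; V_b = V_low + 12·LSB = 3.072 V.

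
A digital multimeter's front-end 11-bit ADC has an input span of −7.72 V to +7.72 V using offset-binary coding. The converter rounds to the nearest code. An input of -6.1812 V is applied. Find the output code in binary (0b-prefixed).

code 0b11001100 (decimal 204)

LSB = 15.44 V / 2048 = 7.539 mV.
(V_in − V_low)/LSB = (-6.1812 − (−7.72)) / 0.00753906 = 204.110.
round(204.110) = 204.
In binary (0b-prefixed): 0b11001100.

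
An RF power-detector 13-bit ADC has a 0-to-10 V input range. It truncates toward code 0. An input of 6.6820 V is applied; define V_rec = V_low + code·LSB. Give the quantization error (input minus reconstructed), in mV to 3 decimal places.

1.092 mV

LSB = 10/2^13 = 1.221 mV.
(V_in − V_low)/LSB = (6.6820 − 0)/0.0012207 = 5473.8944 → code 5473 (floor).
V_rec = 0 + 5473·0.0012207 = 6.6809082 V.
V_in − V_rec = 0.0010918 V = 1.092 mV.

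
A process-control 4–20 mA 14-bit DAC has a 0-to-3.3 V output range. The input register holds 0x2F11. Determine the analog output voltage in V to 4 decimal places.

LSB = 3.3 V / 2^14 = 201.42 µV.
Code 0x2F11 = 12049 decimal.
V_out = 0 + 12049 × 0.000201416 V = 2.42686 V.

2.4269 V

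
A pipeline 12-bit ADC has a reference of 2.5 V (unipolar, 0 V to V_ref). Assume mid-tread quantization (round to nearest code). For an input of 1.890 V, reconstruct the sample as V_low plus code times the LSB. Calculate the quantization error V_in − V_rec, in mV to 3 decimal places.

-0.259 mV

One LSB is 2.5 V / 4096 = 0.610 mV.
(1.890 − 0)/0.000610352 = 3096.5760; round gives code 3097.
Code 3097 maps back to 0 + 3097×0.000610352 V = 1.8902588 V.
Difference: -0.000258789 V → -0.259 mV.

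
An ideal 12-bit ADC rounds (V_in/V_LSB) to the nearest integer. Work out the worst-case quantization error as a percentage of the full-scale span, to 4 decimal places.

Rounding → worst-case error = ½ LSB = V_FS/2^13, so 100/8192 = 0.012207 % of full scale.

0.0122 %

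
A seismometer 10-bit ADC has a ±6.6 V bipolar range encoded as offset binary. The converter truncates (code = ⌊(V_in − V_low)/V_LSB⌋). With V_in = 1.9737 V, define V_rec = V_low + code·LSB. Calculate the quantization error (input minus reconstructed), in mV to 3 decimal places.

1.434 mV

LSB = 13.2/2^10 = 12.891 mV.
(V_in − V_low)/LSB = (1.9737 − (−6.6))/0.0128906 = 665.1113 → code 665 (floor).
Code 665 maps back to (−6.6) + 665×0.0128906 V = 1.9722656 V.
Error = 1.9737 − 1.9722656 = 0.00143438 V = 1.434 mV.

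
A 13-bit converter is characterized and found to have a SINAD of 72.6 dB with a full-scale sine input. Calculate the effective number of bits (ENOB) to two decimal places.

ENOB = (SINAD − 1.76) / 6.02 = (72.6 − 1.76)/6.02 = 11.767.

11.77 bits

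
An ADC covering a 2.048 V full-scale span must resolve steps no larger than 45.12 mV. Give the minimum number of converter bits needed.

6 bits

Number of steps required ≥ 2.048 V / 45.12 mV = 45.39.
Need 2^N ≥ 45.39; 2^5 = 32, 2^6 = 64.
Minimum N = 6.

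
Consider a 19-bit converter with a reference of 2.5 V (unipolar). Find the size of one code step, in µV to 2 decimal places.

4.77 µV

Full-scale span = 2.5 V.
LSB = 2.5 / 2^19 = 2.5 / 524288 = 4.76837e-06 V = 4.77 µV.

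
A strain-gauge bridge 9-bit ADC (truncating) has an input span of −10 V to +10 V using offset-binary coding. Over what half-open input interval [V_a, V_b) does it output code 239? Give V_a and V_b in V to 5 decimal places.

LSB = 20/2^9 = 39.062 mV.
V_a = V_low + 239·LSB = -0.664062 V; V_b = V_low + 240·LSB = -0.625 V.

[-0.66406 V, -0.62500 V)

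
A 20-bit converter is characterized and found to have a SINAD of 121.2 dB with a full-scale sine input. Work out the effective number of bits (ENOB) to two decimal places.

19.84 bits

ENOB = (SINAD − 1.76) / 6.02 = (121.2 − 1.76)/6.02 = 19.841.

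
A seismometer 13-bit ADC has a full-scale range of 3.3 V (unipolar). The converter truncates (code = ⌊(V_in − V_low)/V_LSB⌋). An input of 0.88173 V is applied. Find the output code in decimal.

code 2188

With 8192 levels over 3.3 V, one step is 402.83 µV.
Input sits at 2188.828 steps above V_low.
⌊·⌋(2188.828) = 2188.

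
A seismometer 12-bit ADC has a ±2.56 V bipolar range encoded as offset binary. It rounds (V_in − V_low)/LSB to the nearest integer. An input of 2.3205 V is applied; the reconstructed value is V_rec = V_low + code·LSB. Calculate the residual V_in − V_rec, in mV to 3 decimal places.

0.500 mV

LSB = 5.12/2^12 = 1.250 mV.
(2.3205 − (−2.56))/0.00125 = 3904.4000; round gives code 3904.
Code 3904 maps back to (−2.56) + 3904×0.00125 V = 2.32 V.
V_in − V_rec = 0.0005 V = 0.500 mV.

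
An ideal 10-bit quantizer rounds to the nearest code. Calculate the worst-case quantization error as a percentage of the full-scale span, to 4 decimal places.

0.0488 %

Rounding → worst-case error = ½ LSB = V_FS/2^11, so 100/2048 = 0.0488281 % of full scale.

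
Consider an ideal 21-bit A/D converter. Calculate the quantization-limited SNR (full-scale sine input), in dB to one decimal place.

128.2 dB

SNR ≈ 6.02·N + 1.76 dB = 6.02·21 + 1.76 = 128.18 dB.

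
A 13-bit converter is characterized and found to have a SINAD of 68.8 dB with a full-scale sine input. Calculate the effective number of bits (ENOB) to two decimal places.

ENOB = (SINAD − 1.76) / 6.02 = (68.8 − 1.76)/6.02 = 11.136.

11.14 bits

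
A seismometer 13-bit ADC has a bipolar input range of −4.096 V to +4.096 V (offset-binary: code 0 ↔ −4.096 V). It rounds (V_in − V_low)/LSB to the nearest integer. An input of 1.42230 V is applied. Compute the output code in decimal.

code 5518

LSB = 8.192 V / 8192 = 1.000 mV.
Input sits at 5518.300 steps above V_low.
round(5518.300) = 5518.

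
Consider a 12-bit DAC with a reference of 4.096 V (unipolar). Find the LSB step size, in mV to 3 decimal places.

1.000 mV

Full-scale span = 4.096 V.
LSB = 4.096 / 2^12 = 4.096 / 4096 = 0.001 V = 1.000 mV.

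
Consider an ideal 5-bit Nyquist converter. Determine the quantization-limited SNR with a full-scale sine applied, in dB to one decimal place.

31.9 dB

SNR ≈ 6.02·N + 1.76 dB = 6.02·5 + 1.76 = 31.86 dB.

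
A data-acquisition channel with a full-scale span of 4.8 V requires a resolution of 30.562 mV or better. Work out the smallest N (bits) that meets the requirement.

8 bits

Number of steps required ≥ 4.8 V / 30.562 mV = 157.06.
Need 2^N ≥ 157.06; 2^7 = 128, 2^8 = 256.
Minimum N = 8.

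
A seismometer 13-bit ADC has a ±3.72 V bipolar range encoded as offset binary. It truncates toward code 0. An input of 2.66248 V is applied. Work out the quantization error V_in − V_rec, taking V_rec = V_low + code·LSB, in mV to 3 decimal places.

Step size: 7.44 V ÷ 2^13 = 0.908 mV.
(V_in − V_low)/LSB = (2.66248 − (−3.72))/0.000908203 = 7027.5909 → code 7027 (floor).
Reconstructed: 2.6619434 V.
Difference: 0.000536641 V → 0.537 mV.

0.537 mV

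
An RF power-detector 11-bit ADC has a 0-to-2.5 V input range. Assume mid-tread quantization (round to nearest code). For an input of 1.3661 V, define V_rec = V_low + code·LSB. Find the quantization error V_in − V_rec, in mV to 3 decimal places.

0.133 mV

LSB = 2.5/2^11 = 1.221 mV.
(1.3661 − 0)/0.0012207 = 1119.1091; round gives code 1119.
V_rec = 0 + 1119·0.0012207 = 1.3659668 V.
Error = 1.3661 − 1.3659668 = 0.000133203 V = 0.133 mV.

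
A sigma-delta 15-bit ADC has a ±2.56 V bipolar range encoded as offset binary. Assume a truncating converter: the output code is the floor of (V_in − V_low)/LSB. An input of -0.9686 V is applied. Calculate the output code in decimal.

LSB = 5.12 V / 32768 = 156.25 µV.
Input sits at 10184.960 steps above V_low.
So the output code is 10184.

code 10184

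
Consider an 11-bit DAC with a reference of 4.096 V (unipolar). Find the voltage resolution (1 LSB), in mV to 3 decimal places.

2.000 mV

Full-scale span = 4.096 V.
LSB = 4.096 / 2^11 = 4.096 / 2048 = 0.002 V = 2.000 mV.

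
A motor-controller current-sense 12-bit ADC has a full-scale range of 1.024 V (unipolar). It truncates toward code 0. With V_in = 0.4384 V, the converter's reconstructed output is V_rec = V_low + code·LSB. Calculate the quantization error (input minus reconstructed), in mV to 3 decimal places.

0.150 mV

LSB = 1.024/2^12 = 250.00 µV.
Scaled input = 1753.6000 LSBs, so code = 1753.
Code 1753 maps back to 0 + 1753×0.00025 V = 0.43825 V.
V_in − V_rec = 0.00015 V = 0.150 mV.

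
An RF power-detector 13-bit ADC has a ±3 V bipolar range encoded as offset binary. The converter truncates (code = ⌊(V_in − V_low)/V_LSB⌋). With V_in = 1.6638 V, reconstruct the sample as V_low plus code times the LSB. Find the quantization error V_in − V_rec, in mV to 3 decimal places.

0.470 mV

LSB = 6/2^13 = 0.732 mV.
(1.6638 − (−3))/0.000732422 = 6367.6416; ⌊·⌋ gives code 6367.
Code 6367 maps back to (−3) + 6367×0.000732422 V = 1.6633301 V.
Difference: 0.000469922 V → 0.470 mV.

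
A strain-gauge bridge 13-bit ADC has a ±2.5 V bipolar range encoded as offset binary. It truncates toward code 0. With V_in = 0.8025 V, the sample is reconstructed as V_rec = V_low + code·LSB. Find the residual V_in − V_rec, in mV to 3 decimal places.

One LSB is 5 V / 8192 = 0.610 mV.
Scaled input = 5410.8160 LSBs, so code = 5410.
V_rec = (−2.5) + 5410·0.000610352 = 0.80200195 V.
Error = 0.8025 − 0.80200195 = 0.000498047 V = 0.498 mV.

0.498 mV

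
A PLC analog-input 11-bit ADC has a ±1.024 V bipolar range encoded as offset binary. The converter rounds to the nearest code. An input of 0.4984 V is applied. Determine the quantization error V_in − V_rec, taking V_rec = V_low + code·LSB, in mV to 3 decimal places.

One LSB is 2.048 V / 2048 = 1.000 mV.
Scaled input = 1522.4000 LSBs, so code = 1522.
Reconstructed: 0.498 V.
Difference: 0.0004 V → 0.400 mV.

0.400 mV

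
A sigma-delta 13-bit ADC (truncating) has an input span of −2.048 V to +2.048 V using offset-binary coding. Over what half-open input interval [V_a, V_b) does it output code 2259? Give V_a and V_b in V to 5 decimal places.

[-0.91850 V, -0.91800 V)

LSB = 4.096/2^13 = 0.500 mV.
V_a = V_low + 2259·LSB = -0.9185 V; V_b = V_low + 2260·LSB = -0.918 V.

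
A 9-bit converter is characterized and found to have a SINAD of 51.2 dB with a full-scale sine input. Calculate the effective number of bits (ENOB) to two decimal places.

8.21 bits

ENOB = (SINAD − 1.76) / 6.02 = (51.2 − 1.76)/6.02 = 8.213.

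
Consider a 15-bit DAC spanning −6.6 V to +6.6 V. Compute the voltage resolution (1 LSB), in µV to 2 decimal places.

402.83 µV

Full-scale span = 13.2 V.
LSB = 13.2 / 2^15 = 13.2 / 32768 = 0.000402832 V = 402.83 µV.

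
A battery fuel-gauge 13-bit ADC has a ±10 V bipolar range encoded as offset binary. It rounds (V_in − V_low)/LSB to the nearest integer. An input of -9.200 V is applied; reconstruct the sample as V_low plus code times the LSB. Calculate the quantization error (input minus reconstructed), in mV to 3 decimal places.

One LSB is 20 V / 8192 = 2.441 mV.
Scaled input = 327.6800 LSBs, so code = 328.
Code 328 maps back to (−10) + 328×0.00244141 V = -9.1992188 V.
Difference: -0.00078125 V → -0.781 mV.

-0.781 mV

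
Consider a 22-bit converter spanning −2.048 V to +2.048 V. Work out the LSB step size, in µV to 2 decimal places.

0.98 µV

Full-scale span = 4.096 V.
LSB = 4.096 / 2^22 = 4.096 / 4194304 = 9.76563e-07 V = 0.98 µV.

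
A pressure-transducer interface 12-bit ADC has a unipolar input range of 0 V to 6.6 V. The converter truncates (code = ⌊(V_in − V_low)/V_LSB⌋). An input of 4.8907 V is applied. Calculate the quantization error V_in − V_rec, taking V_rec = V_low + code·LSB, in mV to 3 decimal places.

0.319 mV

LSB = 6.6/2^12 = 1.611 mV.
Scaled input = 3035.1981 LSBs, so code = 3035.
Reconstructed: 4.8903809 V.
Error = 4.8907 − 4.8903809 = 0.000319141 V = 0.319 mV.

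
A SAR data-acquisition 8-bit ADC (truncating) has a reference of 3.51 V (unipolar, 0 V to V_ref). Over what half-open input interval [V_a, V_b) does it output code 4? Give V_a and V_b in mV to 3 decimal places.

LSB = 3.51/2^8 = 13.711 mV.
V_a = V_low + 4·LSB = 0.0548437 V; V_b = V_low + 5·LSB = 0.0685547 V.

[54.844 mV, 68.555 mV)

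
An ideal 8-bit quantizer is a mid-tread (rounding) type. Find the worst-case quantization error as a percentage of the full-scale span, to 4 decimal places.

Rounding → worst-case error = ½ LSB = V_FS/2^9, so 100/512 = 0.195312 % of full scale.

0.1953 %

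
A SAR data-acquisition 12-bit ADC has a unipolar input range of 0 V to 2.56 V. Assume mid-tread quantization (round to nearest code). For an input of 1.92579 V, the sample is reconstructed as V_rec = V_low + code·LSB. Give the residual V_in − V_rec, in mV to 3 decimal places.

0.165 mV

Step size: 2.56 V ÷ 2^12 = 0.625 mV.
(V_in − V_low)/LSB = (1.92579 − 0)/0.000625 = 3081.2640 → code 3081 (round).
V_rec = 0 + 3081·0.000625 = 1.925625 V.
V_in − V_rec = 0.000165 V = 0.165 mV.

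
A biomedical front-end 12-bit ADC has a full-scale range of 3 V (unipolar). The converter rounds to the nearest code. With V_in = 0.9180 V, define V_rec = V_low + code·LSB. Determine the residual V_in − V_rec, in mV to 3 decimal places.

LSB = 3/2^12 = 0.732 mV.
(V_in − V_low)/LSB = (0.9180 − 0)/0.000732422 = 1253.3760 → code 1253 (round).
V_rec = 0 + 1253·0.000732422 = 0.91772461 V.
Error = 0.9180 − 0.91772461 = 0.000275391 V = 0.275 mV.

0.275 mV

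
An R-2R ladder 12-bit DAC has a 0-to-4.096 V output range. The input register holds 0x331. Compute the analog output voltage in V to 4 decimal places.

0.8170 V

LSB = 4.096 V / 2^12 = 1.000 mV.
Code 0x331 = 817 decimal.
V_out = 0 + 817 × 0.001 V = 0.817 V.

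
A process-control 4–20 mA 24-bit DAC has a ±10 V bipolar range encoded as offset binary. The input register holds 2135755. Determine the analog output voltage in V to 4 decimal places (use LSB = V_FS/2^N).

-7.4540 V

LSB = 20 V / 2^24 = 1.19 µV.
V_out = (−10) + 2135755 × 1.19209e-06 V = -7.45398 V.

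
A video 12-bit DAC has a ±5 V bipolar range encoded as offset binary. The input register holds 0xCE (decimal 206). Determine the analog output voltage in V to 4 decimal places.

LSB = 10 V / 2^12 = 2.441 mV.
Code 0xCE = 206 decimal.
V_out = (−5) + 206 × 0.00244141 V = -4.49707 V.

-4.4971 V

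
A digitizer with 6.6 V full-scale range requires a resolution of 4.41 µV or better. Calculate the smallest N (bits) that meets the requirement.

Number of steps required ≥ 6.6 V / 4.41 µV = 1496598.64.
Need 2^N ≥ 1496598.64; 2^20 = 1048576, 2^21 = 2097152.
Minimum N = 21.

21 bits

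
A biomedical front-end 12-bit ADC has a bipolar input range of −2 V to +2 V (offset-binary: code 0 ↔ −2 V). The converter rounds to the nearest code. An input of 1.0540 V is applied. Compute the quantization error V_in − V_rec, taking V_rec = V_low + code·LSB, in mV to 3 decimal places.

One LSB is 4 V / 4096 = 0.977 mV.
(V_in − V_low)/LSB = (1.0540 − (−2))/0.000976562 = 3127.2960 → code 3127 (round).
Reconstructed: 1.0537109 V.
Difference: 0.000289062 V → 0.289 mV.

0.289 mV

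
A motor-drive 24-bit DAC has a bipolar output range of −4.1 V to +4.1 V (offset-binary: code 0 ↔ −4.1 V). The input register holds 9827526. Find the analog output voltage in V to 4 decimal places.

LSB = 8.2 V / 2^24 = 0.49 µV.
V_out = (−4.1) + 9827526 × 4.88758e-07 V = 0.703283 V.

0.7033 V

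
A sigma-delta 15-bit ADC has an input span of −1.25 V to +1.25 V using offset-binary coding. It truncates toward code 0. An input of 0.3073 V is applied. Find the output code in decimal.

code 20411

LSB = 2.5 V / 32768 = 76.29 µV.
(0.3073 − (−1.25)) / 7.62939e-05 = 20411.843 LSBs.
So the output code is 20411.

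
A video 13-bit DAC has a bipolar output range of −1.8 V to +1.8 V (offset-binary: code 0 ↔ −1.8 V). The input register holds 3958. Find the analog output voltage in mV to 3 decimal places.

-60.645 mV

LSB = 3.6 V / 2^13 = 439.45 µV.
V_out = (−1.8) + 3958 × 0.000439453 V = -0.0606445 V.
= -60.645 mV.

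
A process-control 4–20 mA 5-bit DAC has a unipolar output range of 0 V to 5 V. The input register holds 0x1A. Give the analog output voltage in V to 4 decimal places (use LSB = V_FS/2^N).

LSB = 5 V / 2^5 = 156.250 mV.
Code 0x1A = 26 decimal.
V_out = 0 + 26 × 0.15625 V = 4.0625 V.

4.0625 V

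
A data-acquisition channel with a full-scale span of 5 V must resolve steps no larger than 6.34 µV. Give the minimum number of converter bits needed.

20 bits

Number of steps required ≥ 5 V / 6.34 µV = 788643.53.
Need 2^N ≥ 788643.53; 2^19 = 524288, 2^20 = 1048576.
Minimum N = 20.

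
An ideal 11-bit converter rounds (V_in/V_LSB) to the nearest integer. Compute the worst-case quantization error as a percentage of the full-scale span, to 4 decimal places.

Rounding → worst-case error = ½ LSB = V_FS/2^12, so 100/4096 = 0.0244141 % of full scale.

0.0244 %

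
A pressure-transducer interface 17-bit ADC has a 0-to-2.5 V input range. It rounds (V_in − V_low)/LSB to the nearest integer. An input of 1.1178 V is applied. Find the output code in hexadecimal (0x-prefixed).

With 131072 levels over 2.5 V, one step is 19.07 µV.
(1.1178 − 0) / 1.90735e-05 = 58604.913 LSBs.
round(58604.913) = 58605.
In hexadecimal (0x-prefixed): 0xE4ED.

code 0xE4ED (decimal 58605)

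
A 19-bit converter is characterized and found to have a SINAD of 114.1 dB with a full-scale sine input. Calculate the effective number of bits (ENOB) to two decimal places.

18.66 bits

ENOB = (SINAD − 1.76) / 6.02 = (114.1 − 1.76)/6.02 = 18.661.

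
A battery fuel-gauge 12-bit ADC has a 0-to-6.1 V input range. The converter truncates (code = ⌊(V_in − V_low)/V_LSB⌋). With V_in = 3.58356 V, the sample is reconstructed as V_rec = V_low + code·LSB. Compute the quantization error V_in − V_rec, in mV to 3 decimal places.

0.406 mV

Step size: 6.1 V ÷ 2^12 = 1.489 mV.
(3.58356 − 0)/0.00148926 = 2406.2724; ⌊·⌋ gives code 2406.
V_rec = 0 + 2406·0.00148926 = 3.5831543 V.
V_in − V_rec = 0.000405703 V = 0.406 mV.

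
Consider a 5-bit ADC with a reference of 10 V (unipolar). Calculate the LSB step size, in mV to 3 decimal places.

312.500 mV

Full-scale span = 10 V.
LSB = 10 / 2^5 = 10 / 32 = 0.3125 V = 312.500 mV.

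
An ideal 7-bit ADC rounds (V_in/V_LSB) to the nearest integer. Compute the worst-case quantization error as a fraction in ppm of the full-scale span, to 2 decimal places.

Rounding → worst-case error = ½ LSB = V_FS/2^8, so 1e+06/256 = 3906.25 ppm of full scale.

3906.25 ppm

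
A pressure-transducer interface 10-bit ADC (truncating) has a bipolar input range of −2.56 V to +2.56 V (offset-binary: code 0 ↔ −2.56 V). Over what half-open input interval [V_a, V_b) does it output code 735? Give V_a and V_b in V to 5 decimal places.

LSB = 5.12/2^10 = 5.000 mV.
V_a = V_low + 735·LSB = 1.115 V; V_b = V_low + 736·LSB = 1.12 V.

[1.11500 V, 1.12000 V)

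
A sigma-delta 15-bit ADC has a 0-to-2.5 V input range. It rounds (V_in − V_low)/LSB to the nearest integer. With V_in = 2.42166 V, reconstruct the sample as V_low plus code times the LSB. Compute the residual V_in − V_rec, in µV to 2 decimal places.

13.88 µV

Step size: 2.5 V ÷ 2^15 = 76.29 µV.
(2.42166 − 0)/7.62939e-05 = 31741.1820; round gives code 31741.
Reconstructed: 2.4216461 V.
V_in − V_rec = 1.38818e-05 V = 13.88 µV.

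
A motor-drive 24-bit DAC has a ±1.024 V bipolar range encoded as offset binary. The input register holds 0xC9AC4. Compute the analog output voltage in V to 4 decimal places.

LSB = 2.048 V / 2^24 = 0.12 µV.
Code 0xC9AC4 = 826052 decimal.
V_out = (−1.024) + 826052 × 1.2207e-07 V = -0.923164 V.

-0.9232 V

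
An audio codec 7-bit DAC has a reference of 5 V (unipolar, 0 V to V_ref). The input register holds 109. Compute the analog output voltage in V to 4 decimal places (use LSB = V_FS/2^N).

LSB = 5 V / 2^7 = 39.062 mV.
V_out = 0 + 109 × 0.0390625 V = 4.25781 V.

4.2578 V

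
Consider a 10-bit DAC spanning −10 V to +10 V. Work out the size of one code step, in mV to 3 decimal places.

19.531 mV

Full-scale span = 20 V.
LSB = 20 / 2^10 = 20 / 1024 = 0.0195312 V = 19.531 mV.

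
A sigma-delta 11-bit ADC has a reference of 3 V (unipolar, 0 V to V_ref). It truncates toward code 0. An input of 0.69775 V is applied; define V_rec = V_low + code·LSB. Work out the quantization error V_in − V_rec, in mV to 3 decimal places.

0.484 mV

Step size: 3 V ÷ 2^11 = 1.465 mV.
Scaled input = 476.3307 LSBs, so code = 476.
Reconstructed: 0.69726562 V.
Difference: 0.000484375 V → 0.484 mV.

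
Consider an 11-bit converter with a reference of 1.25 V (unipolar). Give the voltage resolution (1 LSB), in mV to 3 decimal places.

0.610 mV

Full-scale span = 1.25 V.
LSB = 1.25 / 2^11 = 1.25 / 2048 = 0.000610352 V = 0.610 mV.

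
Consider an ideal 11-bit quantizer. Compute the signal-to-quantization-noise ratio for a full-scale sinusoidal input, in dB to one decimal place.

SNR ≈ 6.02·N + 1.76 dB = 6.02·11 + 1.76 = 67.98 dB.

68.0 dB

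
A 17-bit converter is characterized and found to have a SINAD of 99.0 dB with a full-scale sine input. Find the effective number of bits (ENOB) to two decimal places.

16.15 bits

ENOB = (SINAD − 1.76) / 6.02 = (99.0 − 1.76)/6.02 = 16.153.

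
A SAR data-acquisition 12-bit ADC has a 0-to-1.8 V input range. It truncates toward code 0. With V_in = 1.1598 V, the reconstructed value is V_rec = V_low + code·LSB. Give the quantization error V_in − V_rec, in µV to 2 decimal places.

Step size: 1.8 V ÷ 2^12 = 439.45 µV.
Scaled input = 2639.1893 LSBs, so code = 2639.
Code 2639 maps back to 0 + 2639×0.000439453 V = 1.1597168 V.
Error = 1.1598 − 1.1597168 = 8.32031e-05 V = 83.20 µV.

83.20 µV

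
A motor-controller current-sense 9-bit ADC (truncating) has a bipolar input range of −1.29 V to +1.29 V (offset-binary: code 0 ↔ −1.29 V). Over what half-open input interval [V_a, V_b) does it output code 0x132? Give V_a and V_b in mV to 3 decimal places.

LSB = 2.58/2^9 = 5.039 mV.
Code 0x132 = 306 decimal.
V_a = V_low + 306·LSB = 0.251953 V; V_b = V_low + 307·LSB = 0.256992 V.

[251.953 mV, 256.992 mV)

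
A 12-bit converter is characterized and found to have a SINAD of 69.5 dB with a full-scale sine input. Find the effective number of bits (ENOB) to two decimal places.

ENOB = (SINAD − 1.76) / 6.02 = (69.5 − 1.76)/6.02 = 11.252.

11.25 bits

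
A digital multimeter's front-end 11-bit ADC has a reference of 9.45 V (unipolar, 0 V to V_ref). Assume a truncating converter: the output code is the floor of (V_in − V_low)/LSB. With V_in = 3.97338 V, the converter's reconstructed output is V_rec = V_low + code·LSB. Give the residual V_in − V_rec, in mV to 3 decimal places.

0.504 mV

LSB = 9.45/2^11 = 4.614 mV.
(3.97338 − 0)/0.00461426 = 861.1092; ⌊·⌋ gives code 861.
V_rec = 0 + 861·0.00461426 = 3.972876 V.
V_in − V_rec = 0.000504023 V = 0.504 mV.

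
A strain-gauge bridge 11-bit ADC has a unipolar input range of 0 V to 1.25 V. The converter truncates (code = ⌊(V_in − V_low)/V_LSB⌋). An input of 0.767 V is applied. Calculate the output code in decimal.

With 2048 levels over 1.25 V, one step is 0.610 mV.
(0.767 − 0) / 0.000610352 = 1256.653 LSBs.
⌊·⌋(1256.653) = 1256.

code 1256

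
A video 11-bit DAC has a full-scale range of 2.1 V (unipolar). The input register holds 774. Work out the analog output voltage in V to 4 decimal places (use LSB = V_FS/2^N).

0.7937 V

LSB = 2.1 V / 2^11 = 1.025 mV.
V_out = 0 + 774 × 0.00102539 V = 0.793652 V.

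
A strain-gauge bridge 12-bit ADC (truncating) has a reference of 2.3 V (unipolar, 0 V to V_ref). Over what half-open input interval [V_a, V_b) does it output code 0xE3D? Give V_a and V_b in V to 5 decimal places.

[2.04675 V, 2.04731 V)

LSB = 2.3/2^12 = 0.562 mV.
Code 0xE3D = 3645 decimal.
V_a = V_low + 3645·LSB = 2.04675 V; V_b = V_low + 3646·LSB = 2.04731 V.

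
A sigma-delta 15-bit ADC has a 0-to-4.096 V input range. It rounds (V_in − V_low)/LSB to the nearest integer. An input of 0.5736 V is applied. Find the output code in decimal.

code 4589

Full-scale span = 4.096 V; LSB = 4.096/2^15 = 125.00 µV.
(V_in − V_low)/LSB = (0.5736 − 0) / 0.000125 = 4588.800.
round(4588.800) = 4589.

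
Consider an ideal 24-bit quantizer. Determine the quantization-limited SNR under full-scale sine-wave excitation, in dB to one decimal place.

SNR ≈ 6.02·N + 1.76 dB = 6.02·24 + 1.76 = 146.24 dB.

146.2 dB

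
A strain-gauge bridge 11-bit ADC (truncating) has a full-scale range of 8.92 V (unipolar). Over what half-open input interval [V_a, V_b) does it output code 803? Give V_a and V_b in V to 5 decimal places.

[3.49744 V, 3.50180 V)

LSB = 8.92/2^11 = 4.355 mV.
V_a = V_low + 803·LSB = 3.49744 V; V_b = V_low + 804·LSB = 3.5018 V.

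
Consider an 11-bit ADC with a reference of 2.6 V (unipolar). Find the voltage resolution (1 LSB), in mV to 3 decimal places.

Full-scale span = 2.6 V.
LSB = 2.6 / 2^11 = 2.6 / 2048 = 0.00126953 V = 1.270 mV.

1.270 mV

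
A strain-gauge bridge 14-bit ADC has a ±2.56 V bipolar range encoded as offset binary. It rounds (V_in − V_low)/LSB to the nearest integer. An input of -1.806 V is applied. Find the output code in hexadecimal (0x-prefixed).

LSB = 5.12 V / 16384 = 312.50 µV.
(-1.806 − (−2.56)) / 0.0003125 = 2412.800 LSBs.
Round → code 2413.
In hexadecimal (0x-prefixed): 0x96D.

code 0x96D (decimal 2413)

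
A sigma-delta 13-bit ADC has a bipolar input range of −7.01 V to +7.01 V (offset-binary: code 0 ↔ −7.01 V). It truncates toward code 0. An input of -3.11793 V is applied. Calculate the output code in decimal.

code 2274

With 8192 levels over 14.02 V, one step is 1.711 mV.
Input sits at 2274.168 steps above V_low.
⌊·⌋(2274.168) = 2274.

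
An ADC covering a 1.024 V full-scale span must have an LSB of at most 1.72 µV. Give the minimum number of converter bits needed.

Number of steps required ≥ 1.024 V / 1.72 µV = 595348.84.
Need 2^N ≥ 595348.84; 2^19 = 524288, 2^20 = 1048576.
Minimum N = 20.

20 bits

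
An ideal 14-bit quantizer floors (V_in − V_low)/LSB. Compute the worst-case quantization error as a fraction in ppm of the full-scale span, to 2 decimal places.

Truncating → worst-case error = 1 LSB = V_FS/2^14, so 1e+06/16384 = 61.0352 ppm of full scale.

61.04 ppm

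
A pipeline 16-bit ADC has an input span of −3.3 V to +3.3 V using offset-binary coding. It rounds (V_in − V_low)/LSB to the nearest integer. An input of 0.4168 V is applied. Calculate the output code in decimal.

Full-scale span = 6.6 V; LSB = 6.6/2^16 = 100.71 µV.
(V_in − V_low)/LSB = (0.4168 − (−3.3)) / 0.000100708 = 36906.698.
Round → code 36907.

code 36907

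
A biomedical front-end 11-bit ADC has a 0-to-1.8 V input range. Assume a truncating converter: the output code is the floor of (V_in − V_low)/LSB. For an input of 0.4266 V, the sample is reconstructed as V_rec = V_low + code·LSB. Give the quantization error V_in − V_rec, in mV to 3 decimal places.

0.330 mV

LSB = 1.8/2^11 = 0.879 mV.
Scaled input = 485.3760 LSBs, so code = 485.
Code 485 maps back to 0 + 485×0.000878906 V = 0.42626953 V.
Error = 0.4266 − 0.42626953 = 0.000330469 V = 0.330 mV.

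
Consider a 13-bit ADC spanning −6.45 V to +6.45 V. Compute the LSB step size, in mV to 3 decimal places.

1.575 mV

Full-scale span = 12.9 V.
LSB = 12.9 / 2^13 = 12.9 / 8192 = 0.00157471 V = 1.575 mV.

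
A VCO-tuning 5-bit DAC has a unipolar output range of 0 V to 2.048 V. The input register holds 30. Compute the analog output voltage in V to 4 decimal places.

LSB = 2.048 V / 2^5 = 64.000 mV.
V_out = 0 + 30 × 0.064 V = 1.92 V.

1.9200 V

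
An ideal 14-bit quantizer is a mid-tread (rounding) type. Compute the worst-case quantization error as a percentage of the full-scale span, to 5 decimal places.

Rounding → worst-case error = ½ LSB = V_FS/2^15, so 100/32768 = 0.00305176 % of full scale.

0.00305 %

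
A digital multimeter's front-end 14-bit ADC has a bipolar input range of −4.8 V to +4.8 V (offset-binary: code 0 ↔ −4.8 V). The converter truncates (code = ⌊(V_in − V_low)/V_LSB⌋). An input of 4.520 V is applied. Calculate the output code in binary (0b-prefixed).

LSB = 9.6 V / 16384 = 0.586 mV.
(V_in − V_low)/LSB = (4.520 − (−4.8)) / 0.000585937 = 15906.133.
⌊·⌋(15906.133) = 15906.
In binary (0b-prefixed): 0b11111000100010.

code 0b11111000100010 (decimal 15906)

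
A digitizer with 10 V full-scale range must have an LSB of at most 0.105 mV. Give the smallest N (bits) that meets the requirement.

Number of steps required ≥ 10 V / 0.105 mV = 95238.10.
Need 2^N ≥ 95238.10; 2^16 = 65536, 2^17 = 131072.
Minimum N = 17.

17 bits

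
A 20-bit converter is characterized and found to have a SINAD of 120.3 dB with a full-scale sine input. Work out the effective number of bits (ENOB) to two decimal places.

19.69 bits

ENOB = (SINAD − 1.76) / 6.02 = (120.3 − 1.76)/6.02 = 19.691.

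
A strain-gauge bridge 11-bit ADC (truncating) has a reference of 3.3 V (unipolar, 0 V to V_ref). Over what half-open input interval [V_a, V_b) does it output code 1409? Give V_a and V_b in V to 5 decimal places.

[2.27036 V, 2.27197 V)

LSB = 3.3/2^11 = 1.611 mV.
V_a = V_low + 1409·LSB = 2.27036 V; V_b = V_low + 1410·LSB = 2.27197 V.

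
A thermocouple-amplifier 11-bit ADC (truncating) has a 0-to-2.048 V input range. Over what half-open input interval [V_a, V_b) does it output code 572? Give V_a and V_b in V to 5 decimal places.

[0.57200 V, 0.57300 V)

LSB = 2.048/2^11 = 1.000 mV.
V_a = V_low + 572·LSB = 0.572 V; V_b = V_low + 573·LSB = 0.573 V.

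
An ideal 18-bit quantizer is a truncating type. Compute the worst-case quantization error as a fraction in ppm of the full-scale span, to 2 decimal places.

Truncating → worst-case error = 1 LSB = V_FS/2^18, so 1e+06/262144 = 3.8147 ppm of full scale.

3.81 ppm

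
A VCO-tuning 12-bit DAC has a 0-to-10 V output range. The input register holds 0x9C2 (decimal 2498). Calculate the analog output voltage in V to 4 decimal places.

LSB = 10 V / 2^12 = 2.441 mV.
Code 0x9C2 = 2498 decimal.
V_out = 0 + 2498 × 0.00244141 V = 6.09863 V.

6.0986 V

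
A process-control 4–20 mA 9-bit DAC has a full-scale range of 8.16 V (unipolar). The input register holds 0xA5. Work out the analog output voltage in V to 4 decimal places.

2.6297 V

LSB = 8.16 V / 2^9 = 15.938 mV.
Code 0xA5 = 165 decimal.
V_out = 0 + 165 × 0.0159375 V = 2.62969 V.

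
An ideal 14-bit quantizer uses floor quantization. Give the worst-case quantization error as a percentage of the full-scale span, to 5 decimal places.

0.00610 %

Truncating → worst-case error = 1 LSB = V_FS/2^14, so 100/16384 = 0.00610352 % of full scale.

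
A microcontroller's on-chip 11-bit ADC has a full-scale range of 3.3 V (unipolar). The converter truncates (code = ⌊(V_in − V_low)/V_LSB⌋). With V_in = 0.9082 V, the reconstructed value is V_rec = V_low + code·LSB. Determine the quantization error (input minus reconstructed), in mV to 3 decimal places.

1.022 mV

LSB = 3.3/2^11 = 1.611 mV.
(V_in − V_low)/LSB = (0.9082 − 0)/0.00161133 = 563.6344 → code 563 (floor).
V_rec = 0 + 563·0.00161133 = 0.90717773 V.
Error = 0.9082 − 0.90717773 = 0.00102227 V = 1.022 mV.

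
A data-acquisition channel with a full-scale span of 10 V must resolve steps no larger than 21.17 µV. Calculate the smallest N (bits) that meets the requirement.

Number of steps required ≥ 10 V / 21.17 µV = 472366.56.
Need 2^N ≥ 472366.56; 2^18 = 262144, 2^19 = 524288.
Minimum N = 19.

19 bits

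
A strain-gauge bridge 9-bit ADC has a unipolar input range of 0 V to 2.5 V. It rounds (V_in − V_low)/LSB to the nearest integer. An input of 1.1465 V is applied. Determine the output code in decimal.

With 512 levels over 2.5 V, one step is 4.883 mV.
Input sits at 234.803 steps above V_low.
So the output code is 235.

code 235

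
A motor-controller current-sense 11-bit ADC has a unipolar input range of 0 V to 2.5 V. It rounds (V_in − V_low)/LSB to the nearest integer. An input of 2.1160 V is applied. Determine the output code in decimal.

LSB = 2.5 V / 2048 = 1.221 mV.
(V_in − V_low)/LSB = (2.1160 − 0) / 0.0012207 = 1733.427.
So the output code is 1733.

code 1733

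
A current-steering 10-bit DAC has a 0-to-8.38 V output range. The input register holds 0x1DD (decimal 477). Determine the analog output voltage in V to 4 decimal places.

LSB = 8.38 V / 2^10 = 8.184 mV.
Code 0x1DD = 477 decimal.
V_out = 0 + 477 × 0.00818359 V = 3.90357 V.

3.9036 V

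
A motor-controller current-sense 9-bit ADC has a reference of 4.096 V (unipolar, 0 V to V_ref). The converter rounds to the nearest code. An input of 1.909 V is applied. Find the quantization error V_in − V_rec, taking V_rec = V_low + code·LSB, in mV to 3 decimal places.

-3.000 mV

One LSB is 4.096 V / 512 = 8.000 mV.
(V_in − V_low)/LSB = (1.909 − 0)/0.008 = 238.6250 → code 239 (round).
Code 239 maps back to 0 + 239×0.008 V = 1.912 V.
V_in − V_rec = -0.003 V = -3.000 mV.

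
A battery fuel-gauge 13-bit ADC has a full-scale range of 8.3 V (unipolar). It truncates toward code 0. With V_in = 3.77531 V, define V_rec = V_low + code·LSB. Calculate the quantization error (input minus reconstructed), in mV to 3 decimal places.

One LSB is 8.3 V / 8192 = 1.013 mV.
Scaled input = 3726.1855 LSBs, so code = 3726.
Code 3726 maps back to 0 + 3726×0.00101318 V = 3.7751221 V.
Error = 3.77531 − 3.7751221 = 0.00018793 V = 0.188 mV.

0.188 mV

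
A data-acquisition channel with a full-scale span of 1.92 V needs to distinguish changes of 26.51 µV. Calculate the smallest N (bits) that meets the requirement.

17 bits

Number of steps required ≥ 1.92 V / 26.51 µV = 72425.50.
Need 2^N ≥ 72425.50; 2^16 = 65536, 2^17 = 131072.
Minimum N = 17.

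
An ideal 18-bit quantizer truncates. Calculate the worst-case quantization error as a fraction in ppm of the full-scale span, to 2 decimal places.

3.81 ppm

Truncating → worst-case error = 1 LSB = V_FS/2^18, so 1e+06/262144 = 3.8147 ppm of full scale.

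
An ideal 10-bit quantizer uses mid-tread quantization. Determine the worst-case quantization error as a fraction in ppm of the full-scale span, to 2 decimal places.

488.28 ppm

Rounding → worst-case error = ½ LSB = V_FS/2^11, so 1e+06/2048 = 488.281 ppm of full scale.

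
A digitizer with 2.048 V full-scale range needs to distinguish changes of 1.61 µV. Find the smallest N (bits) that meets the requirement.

21 bits

Number of steps required ≥ 2.048 V / 1.61 µV = 1272049.69.
Need 2^N ≥ 1272049.69; 2^20 = 1048576, 2^21 = 2097152.
Minimum N = 21.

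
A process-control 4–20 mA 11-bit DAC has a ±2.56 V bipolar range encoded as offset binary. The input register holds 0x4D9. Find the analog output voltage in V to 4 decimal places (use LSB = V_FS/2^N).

0.5425 V

LSB = 5.12 V / 2^11 = 2.500 mV.
Code 0x4D9 = 1241 decimal.
V_out = (−2.56) + 1241 × 0.0025 V = 0.5425 V.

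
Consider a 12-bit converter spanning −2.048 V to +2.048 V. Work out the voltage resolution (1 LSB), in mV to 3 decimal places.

Full-scale span = 4.096 V.
LSB = 4.096 / 2^12 = 4.096 / 4096 = 0.001 V = 1.000 mV.

1.000 mV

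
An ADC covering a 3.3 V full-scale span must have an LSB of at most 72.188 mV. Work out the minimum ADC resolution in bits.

Number of steps required ≥ 3.3 V / 72.188 mV = 45.71.
Need 2^N ≥ 45.71; 2^5 = 32, 2^6 = 64.
Minimum N = 6.

6 bits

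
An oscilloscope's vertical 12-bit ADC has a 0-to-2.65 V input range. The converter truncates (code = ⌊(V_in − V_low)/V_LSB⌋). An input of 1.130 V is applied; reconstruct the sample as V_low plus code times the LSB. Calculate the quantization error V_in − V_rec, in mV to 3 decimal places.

LSB = 2.65/2^12 = 0.647 mV.
(1.130 − 0)/0.000646973 = 1746.5962; ⌊·⌋ gives code 1746.
V_rec = 0 + 1746·0.000646973 = 1.1296143 V.
V_in − V_rec = 0.000385742 V = 0.386 mV.

0.386 mV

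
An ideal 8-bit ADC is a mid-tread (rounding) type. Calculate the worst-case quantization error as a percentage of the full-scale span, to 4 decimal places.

0.1953 %

Rounding → worst-case error = ½ LSB = V_FS/2^9, so 100/512 = 0.195312 % of full scale.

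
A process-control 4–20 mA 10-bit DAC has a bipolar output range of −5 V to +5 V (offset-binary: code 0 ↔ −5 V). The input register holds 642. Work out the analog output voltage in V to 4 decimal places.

LSB = 10 V / 2^10 = 9.766 mV.
V_out = (−5) + 642 × 0.00976562 V = 1.26953 V.

1.2695 V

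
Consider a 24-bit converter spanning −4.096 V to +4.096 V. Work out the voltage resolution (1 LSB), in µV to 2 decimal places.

Full-scale span = 8.192 V.
LSB = 8.192 / 2^24 = 8.192 / 16777216 = 4.88281e-07 V = 0.49 µV.

0.49 µV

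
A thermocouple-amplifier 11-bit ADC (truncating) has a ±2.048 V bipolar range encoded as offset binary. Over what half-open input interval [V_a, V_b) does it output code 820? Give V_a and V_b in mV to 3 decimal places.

[-408.000 mV, -406.000 mV)

LSB = 4.096/2^11 = 2.000 mV.
V_a = V_low + 820·LSB = -0.408 V; V_b = V_low + 821·LSB = -0.406 V.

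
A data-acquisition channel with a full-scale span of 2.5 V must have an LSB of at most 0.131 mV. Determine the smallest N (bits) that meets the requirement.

15 bits

Number of steps required ≥ 2.5 V / 0.131 mV = 19083.97.
Need 2^N ≥ 19083.97; 2^14 = 16384, 2^15 = 32768.
Minimum N = 15.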